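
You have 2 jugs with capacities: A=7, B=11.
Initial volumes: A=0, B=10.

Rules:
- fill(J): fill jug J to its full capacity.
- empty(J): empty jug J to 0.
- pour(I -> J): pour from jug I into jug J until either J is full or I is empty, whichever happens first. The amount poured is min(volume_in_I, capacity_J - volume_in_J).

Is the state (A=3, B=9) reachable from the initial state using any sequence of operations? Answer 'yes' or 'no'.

BFS explored all 36 reachable states.
Reachable set includes: (0,0), (0,1), (0,2), (0,3), (0,4), (0,5), (0,6), (0,7), (0,8), (0,9), (0,10), (0,11) ...
Target (A=3, B=9) not in reachable set → no.

Answer: no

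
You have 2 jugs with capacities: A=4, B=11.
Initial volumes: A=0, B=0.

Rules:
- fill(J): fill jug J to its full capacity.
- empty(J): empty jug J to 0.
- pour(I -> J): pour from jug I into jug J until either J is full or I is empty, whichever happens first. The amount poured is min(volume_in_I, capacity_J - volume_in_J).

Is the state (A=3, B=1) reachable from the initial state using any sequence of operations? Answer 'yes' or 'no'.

BFS explored all 30 reachable states.
Reachable set includes: (0,0), (0,1), (0,2), (0,3), (0,4), (0,5), (0,6), (0,7), (0,8), (0,9), (0,10), (0,11) ...
Target (A=3, B=1) not in reachable set → no.

Answer: no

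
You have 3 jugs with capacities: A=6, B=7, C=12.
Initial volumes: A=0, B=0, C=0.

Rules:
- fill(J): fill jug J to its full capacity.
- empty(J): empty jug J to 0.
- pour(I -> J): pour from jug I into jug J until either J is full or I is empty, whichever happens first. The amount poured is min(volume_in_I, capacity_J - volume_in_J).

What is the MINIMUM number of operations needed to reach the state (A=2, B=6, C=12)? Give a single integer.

BFS from (A=0, B=0, C=0). One shortest path:
  1. fill(B) -> (A=0 B=7 C=0)
  2. pour(B -> A) -> (A=6 B=1 C=0)
  3. pour(B -> C) -> (A=6 B=0 C=1)
  4. fill(B) -> (A=6 B=7 C=1)
  5. pour(B -> C) -> (A=6 B=0 C=8)
  6. pour(A -> B) -> (A=0 B=6 C=8)
  7. fill(A) -> (A=6 B=6 C=8)
  8. pour(A -> C) -> (A=2 B=6 C=12)
Reached target in 8 moves.

Answer: 8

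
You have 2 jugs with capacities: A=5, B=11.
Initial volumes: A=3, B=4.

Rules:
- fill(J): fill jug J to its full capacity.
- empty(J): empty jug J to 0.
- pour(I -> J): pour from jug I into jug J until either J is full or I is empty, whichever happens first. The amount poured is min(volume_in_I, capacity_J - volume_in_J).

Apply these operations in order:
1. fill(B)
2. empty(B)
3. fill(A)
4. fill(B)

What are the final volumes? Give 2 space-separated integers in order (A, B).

Answer: 5 11

Derivation:
Step 1: fill(B) -> (A=3 B=11)
Step 2: empty(B) -> (A=3 B=0)
Step 3: fill(A) -> (A=5 B=0)
Step 4: fill(B) -> (A=5 B=11)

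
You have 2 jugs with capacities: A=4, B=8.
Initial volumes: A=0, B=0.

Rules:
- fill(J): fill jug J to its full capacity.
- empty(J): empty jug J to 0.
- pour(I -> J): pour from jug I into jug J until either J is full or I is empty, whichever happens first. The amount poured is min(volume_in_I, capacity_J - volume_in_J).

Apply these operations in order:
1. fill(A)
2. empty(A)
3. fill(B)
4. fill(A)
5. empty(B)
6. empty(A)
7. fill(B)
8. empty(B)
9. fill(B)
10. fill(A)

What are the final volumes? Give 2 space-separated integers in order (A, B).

Step 1: fill(A) -> (A=4 B=0)
Step 2: empty(A) -> (A=0 B=0)
Step 3: fill(B) -> (A=0 B=8)
Step 4: fill(A) -> (A=4 B=8)
Step 5: empty(B) -> (A=4 B=0)
Step 6: empty(A) -> (A=0 B=0)
Step 7: fill(B) -> (A=0 B=8)
Step 8: empty(B) -> (A=0 B=0)
Step 9: fill(B) -> (A=0 B=8)
Step 10: fill(A) -> (A=4 B=8)

Answer: 4 8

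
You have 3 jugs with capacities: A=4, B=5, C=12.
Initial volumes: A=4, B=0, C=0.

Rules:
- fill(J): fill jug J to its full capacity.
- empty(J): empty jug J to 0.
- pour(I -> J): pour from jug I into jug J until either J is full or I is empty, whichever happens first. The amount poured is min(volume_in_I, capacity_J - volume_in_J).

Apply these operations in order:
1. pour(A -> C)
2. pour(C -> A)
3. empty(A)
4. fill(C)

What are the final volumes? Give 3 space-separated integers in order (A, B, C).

Step 1: pour(A -> C) -> (A=0 B=0 C=4)
Step 2: pour(C -> A) -> (A=4 B=0 C=0)
Step 3: empty(A) -> (A=0 B=0 C=0)
Step 4: fill(C) -> (A=0 B=0 C=12)

Answer: 0 0 12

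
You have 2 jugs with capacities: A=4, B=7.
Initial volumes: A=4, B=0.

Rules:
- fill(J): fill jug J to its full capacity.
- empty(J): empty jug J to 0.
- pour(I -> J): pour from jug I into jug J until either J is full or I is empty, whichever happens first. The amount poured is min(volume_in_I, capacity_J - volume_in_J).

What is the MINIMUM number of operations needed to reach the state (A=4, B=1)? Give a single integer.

Answer: 6

Derivation:
BFS from (A=4, B=0). One shortest path:
  1. pour(A -> B) -> (A=0 B=4)
  2. fill(A) -> (A=4 B=4)
  3. pour(A -> B) -> (A=1 B=7)
  4. empty(B) -> (A=1 B=0)
  5. pour(A -> B) -> (A=0 B=1)
  6. fill(A) -> (A=4 B=1)
Reached target in 6 moves.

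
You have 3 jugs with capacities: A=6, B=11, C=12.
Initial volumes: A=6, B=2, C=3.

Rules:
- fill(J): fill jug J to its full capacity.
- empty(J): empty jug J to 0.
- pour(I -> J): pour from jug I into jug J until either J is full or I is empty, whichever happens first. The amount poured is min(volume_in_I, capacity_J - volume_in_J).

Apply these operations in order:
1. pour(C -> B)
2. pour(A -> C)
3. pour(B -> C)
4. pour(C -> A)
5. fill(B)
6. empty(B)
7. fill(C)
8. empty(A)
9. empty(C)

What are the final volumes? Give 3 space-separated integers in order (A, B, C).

Answer: 0 0 0

Derivation:
Step 1: pour(C -> B) -> (A=6 B=5 C=0)
Step 2: pour(A -> C) -> (A=0 B=5 C=6)
Step 3: pour(B -> C) -> (A=0 B=0 C=11)
Step 4: pour(C -> A) -> (A=6 B=0 C=5)
Step 5: fill(B) -> (A=6 B=11 C=5)
Step 6: empty(B) -> (A=6 B=0 C=5)
Step 7: fill(C) -> (A=6 B=0 C=12)
Step 8: empty(A) -> (A=0 B=0 C=12)
Step 9: empty(C) -> (A=0 B=0 C=0)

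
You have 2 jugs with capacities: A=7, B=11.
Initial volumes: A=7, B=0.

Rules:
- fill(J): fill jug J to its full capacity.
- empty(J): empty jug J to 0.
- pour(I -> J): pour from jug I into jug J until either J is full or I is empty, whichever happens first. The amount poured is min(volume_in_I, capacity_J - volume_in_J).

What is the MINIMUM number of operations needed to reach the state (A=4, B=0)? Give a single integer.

Answer: 5

Derivation:
BFS from (A=7, B=0). One shortest path:
  1. empty(A) -> (A=0 B=0)
  2. fill(B) -> (A=0 B=11)
  3. pour(B -> A) -> (A=7 B=4)
  4. empty(A) -> (A=0 B=4)
  5. pour(B -> A) -> (A=4 B=0)
Reached target in 5 moves.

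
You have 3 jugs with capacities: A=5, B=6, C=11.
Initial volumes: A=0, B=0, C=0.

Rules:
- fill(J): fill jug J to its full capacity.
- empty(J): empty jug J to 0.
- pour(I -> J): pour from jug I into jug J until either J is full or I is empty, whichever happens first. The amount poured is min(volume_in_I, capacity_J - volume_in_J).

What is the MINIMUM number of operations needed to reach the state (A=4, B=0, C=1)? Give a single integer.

BFS from (A=0, B=0, C=0). One shortest path:
  1. fill(C) -> (A=0 B=0 C=11)
  2. pour(C -> A) -> (A=5 B=0 C=6)
  3. pour(A -> B) -> (A=0 B=5 C=6)
  4. pour(C -> A) -> (A=5 B=5 C=1)
  5. pour(A -> B) -> (A=4 B=6 C=1)
  6. empty(B) -> (A=4 B=0 C=1)
Reached target in 6 moves.

Answer: 6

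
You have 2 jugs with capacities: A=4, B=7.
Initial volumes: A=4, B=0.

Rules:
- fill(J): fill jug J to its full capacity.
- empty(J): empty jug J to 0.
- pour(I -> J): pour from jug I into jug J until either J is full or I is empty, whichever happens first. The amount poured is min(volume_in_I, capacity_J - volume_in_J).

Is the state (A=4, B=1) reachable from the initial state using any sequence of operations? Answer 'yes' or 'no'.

Answer: yes

Derivation:
BFS from (A=4, B=0):
  1. pour(A -> B) -> (A=0 B=4)
  2. fill(A) -> (A=4 B=4)
  3. pour(A -> B) -> (A=1 B=7)
  4. empty(B) -> (A=1 B=0)
  5. pour(A -> B) -> (A=0 B=1)
  6. fill(A) -> (A=4 B=1)
Target reached → yes.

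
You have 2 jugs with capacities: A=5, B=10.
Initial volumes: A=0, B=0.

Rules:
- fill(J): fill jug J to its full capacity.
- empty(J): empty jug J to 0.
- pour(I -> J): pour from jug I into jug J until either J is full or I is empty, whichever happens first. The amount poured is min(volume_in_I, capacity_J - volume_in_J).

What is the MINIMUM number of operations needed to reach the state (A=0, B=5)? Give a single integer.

Answer: 2

Derivation:
BFS from (A=0, B=0). One shortest path:
  1. fill(A) -> (A=5 B=0)
  2. pour(A -> B) -> (A=0 B=5)
Reached target in 2 moves.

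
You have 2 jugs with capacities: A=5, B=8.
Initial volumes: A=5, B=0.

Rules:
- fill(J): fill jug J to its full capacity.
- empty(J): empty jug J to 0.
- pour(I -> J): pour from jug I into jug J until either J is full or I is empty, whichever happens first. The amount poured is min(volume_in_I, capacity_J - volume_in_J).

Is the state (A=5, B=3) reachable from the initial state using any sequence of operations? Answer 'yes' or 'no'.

Answer: yes

Derivation:
BFS from (A=5, B=0):
  1. empty(A) -> (A=0 B=0)
  2. fill(B) -> (A=0 B=8)
  3. pour(B -> A) -> (A=5 B=3)
Target reached → yes.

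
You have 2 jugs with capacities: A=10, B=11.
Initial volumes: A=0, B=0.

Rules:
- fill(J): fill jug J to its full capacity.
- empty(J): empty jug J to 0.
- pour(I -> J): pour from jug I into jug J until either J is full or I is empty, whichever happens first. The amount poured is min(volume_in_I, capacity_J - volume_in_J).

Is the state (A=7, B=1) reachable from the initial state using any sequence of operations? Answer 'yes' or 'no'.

BFS explored all 42 reachable states.
Reachable set includes: (0,0), (0,1), (0,2), (0,3), (0,4), (0,5), (0,6), (0,7), (0,8), (0,9), (0,10), (0,11) ...
Target (A=7, B=1) not in reachable set → no.

Answer: no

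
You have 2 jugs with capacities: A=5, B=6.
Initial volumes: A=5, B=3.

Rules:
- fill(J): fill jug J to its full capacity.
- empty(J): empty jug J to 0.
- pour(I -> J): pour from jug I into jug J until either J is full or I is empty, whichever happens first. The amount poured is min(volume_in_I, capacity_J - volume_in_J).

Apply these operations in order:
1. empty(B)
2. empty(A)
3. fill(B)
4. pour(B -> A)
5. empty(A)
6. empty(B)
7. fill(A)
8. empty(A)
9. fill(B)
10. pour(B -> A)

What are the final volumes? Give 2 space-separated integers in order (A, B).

Answer: 5 1

Derivation:
Step 1: empty(B) -> (A=5 B=0)
Step 2: empty(A) -> (A=0 B=0)
Step 3: fill(B) -> (A=0 B=6)
Step 4: pour(B -> A) -> (A=5 B=1)
Step 5: empty(A) -> (A=0 B=1)
Step 6: empty(B) -> (A=0 B=0)
Step 7: fill(A) -> (A=5 B=0)
Step 8: empty(A) -> (A=0 B=0)
Step 9: fill(B) -> (A=0 B=6)
Step 10: pour(B -> A) -> (A=5 B=1)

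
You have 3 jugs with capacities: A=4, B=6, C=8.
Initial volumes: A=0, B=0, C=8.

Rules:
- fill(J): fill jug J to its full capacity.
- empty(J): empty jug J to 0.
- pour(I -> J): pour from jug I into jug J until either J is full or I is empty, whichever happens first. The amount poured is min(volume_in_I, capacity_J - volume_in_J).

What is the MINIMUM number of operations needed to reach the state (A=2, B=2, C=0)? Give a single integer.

Answer: 4

Derivation:
BFS from (A=0, B=0, C=8). One shortest path:
  1. pour(C -> B) -> (A=0 B=6 C=2)
  2. pour(B -> A) -> (A=4 B=2 C=2)
  3. empty(A) -> (A=0 B=2 C=2)
  4. pour(C -> A) -> (A=2 B=2 C=0)
Reached target in 4 moves.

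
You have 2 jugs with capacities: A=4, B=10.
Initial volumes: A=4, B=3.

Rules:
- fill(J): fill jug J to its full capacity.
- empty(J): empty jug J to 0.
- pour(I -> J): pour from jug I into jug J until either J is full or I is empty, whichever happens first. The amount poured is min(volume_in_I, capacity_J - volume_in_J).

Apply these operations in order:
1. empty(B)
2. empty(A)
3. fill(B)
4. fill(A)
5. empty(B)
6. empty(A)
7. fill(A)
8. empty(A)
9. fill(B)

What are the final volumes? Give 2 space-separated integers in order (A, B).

Answer: 0 10

Derivation:
Step 1: empty(B) -> (A=4 B=0)
Step 2: empty(A) -> (A=0 B=0)
Step 3: fill(B) -> (A=0 B=10)
Step 4: fill(A) -> (A=4 B=10)
Step 5: empty(B) -> (A=4 B=0)
Step 6: empty(A) -> (A=0 B=0)
Step 7: fill(A) -> (A=4 B=0)
Step 8: empty(A) -> (A=0 B=0)
Step 9: fill(B) -> (A=0 B=10)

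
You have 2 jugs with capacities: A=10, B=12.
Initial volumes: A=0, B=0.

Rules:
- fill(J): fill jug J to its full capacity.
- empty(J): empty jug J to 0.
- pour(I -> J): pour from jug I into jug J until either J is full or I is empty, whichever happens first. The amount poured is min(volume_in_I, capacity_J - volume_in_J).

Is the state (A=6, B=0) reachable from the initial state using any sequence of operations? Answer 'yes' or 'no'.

Answer: yes

Derivation:
BFS from (A=0, B=0):
  1. fill(A) -> (A=10 B=0)
  2. pour(A -> B) -> (A=0 B=10)
  3. fill(A) -> (A=10 B=10)
  4. pour(A -> B) -> (A=8 B=12)
  5. empty(B) -> (A=8 B=0)
  6. pour(A -> B) -> (A=0 B=8)
  7. fill(A) -> (A=10 B=8)
  8. pour(A -> B) -> (A=6 B=12)
  9. empty(B) -> (A=6 B=0)
Target reached → yes.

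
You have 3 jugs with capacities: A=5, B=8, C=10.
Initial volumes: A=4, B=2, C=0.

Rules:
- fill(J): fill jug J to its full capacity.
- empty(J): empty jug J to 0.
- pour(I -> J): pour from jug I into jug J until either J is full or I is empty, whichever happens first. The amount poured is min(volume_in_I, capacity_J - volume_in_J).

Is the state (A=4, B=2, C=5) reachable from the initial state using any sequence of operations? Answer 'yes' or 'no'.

BFS explored all 342 reachable states.
Reachable set includes: (0,0,0), (0,0,1), (0,0,2), (0,0,3), (0,0,4), (0,0,5), (0,0,6), (0,0,7), (0,0,8), (0,0,9), (0,0,10), (0,1,0) ...
Target (A=4, B=2, C=5) not in reachable set → no.

Answer: no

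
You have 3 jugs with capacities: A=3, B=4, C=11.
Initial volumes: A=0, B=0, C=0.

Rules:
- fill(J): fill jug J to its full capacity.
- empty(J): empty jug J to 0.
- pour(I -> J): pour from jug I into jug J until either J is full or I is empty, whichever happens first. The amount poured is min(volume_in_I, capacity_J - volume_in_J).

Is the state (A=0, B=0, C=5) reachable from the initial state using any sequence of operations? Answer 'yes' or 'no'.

Answer: yes

Derivation:
BFS from (A=0, B=0, C=0):
  1. fill(C) -> (A=0 B=0 C=11)
  2. pour(C -> A) -> (A=3 B=0 C=8)
  3. empty(A) -> (A=0 B=0 C=8)
  4. pour(C -> A) -> (A=3 B=0 C=5)
  5. empty(A) -> (A=0 B=0 C=5)
Target reached → yes.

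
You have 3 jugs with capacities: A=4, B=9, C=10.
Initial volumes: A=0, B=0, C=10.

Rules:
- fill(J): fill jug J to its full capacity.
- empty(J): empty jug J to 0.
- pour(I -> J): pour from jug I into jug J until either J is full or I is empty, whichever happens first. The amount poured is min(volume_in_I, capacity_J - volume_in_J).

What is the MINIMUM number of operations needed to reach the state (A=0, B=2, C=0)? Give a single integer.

Answer: 5

Derivation:
BFS from (A=0, B=0, C=10). One shortest path:
  1. pour(C -> A) -> (A=4 B=0 C=6)
  2. empty(A) -> (A=0 B=0 C=6)
  3. pour(C -> A) -> (A=4 B=0 C=2)
  4. empty(A) -> (A=0 B=0 C=2)
  5. pour(C -> B) -> (A=0 B=2 C=0)
Reached target in 5 moves.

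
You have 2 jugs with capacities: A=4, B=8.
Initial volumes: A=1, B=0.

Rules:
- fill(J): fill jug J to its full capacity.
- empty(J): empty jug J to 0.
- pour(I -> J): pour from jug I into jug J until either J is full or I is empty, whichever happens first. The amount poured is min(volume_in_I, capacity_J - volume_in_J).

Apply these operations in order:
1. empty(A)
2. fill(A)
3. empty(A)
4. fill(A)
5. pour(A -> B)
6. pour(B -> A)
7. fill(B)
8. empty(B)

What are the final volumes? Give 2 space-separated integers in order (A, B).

Answer: 4 0

Derivation:
Step 1: empty(A) -> (A=0 B=0)
Step 2: fill(A) -> (A=4 B=0)
Step 3: empty(A) -> (A=0 B=0)
Step 4: fill(A) -> (A=4 B=0)
Step 5: pour(A -> B) -> (A=0 B=4)
Step 6: pour(B -> A) -> (A=4 B=0)
Step 7: fill(B) -> (A=4 B=8)
Step 8: empty(B) -> (A=4 B=0)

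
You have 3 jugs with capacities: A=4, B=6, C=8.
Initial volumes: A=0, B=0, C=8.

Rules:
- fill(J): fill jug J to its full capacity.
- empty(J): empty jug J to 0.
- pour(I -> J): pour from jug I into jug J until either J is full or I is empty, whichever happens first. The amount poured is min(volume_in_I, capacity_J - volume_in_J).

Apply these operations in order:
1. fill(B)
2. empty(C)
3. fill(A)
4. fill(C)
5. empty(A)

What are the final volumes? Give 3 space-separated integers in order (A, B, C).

Step 1: fill(B) -> (A=0 B=6 C=8)
Step 2: empty(C) -> (A=0 B=6 C=0)
Step 3: fill(A) -> (A=4 B=6 C=0)
Step 4: fill(C) -> (A=4 B=6 C=8)
Step 5: empty(A) -> (A=0 B=6 C=8)

Answer: 0 6 8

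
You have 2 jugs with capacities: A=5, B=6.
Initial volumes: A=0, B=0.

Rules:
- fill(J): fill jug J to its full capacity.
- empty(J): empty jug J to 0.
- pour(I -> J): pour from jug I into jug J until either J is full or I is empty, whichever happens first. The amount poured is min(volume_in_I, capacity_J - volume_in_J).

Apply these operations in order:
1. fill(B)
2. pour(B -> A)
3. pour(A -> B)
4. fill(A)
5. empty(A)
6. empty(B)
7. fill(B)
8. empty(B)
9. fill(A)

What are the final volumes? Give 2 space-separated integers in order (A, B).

Step 1: fill(B) -> (A=0 B=6)
Step 2: pour(B -> A) -> (A=5 B=1)
Step 3: pour(A -> B) -> (A=0 B=6)
Step 4: fill(A) -> (A=5 B=6)
Step 5: empty(A) -> (A=0 B=6)
Step 6: empty(B) -> (A=0 B=0)
Step 7: fill(B) -> (A=0 B=6)
Step 8: empty(B) -> (A=0 B=0)
Step 9: fill(A) -> (A=5 B=0)

Answer: 5 0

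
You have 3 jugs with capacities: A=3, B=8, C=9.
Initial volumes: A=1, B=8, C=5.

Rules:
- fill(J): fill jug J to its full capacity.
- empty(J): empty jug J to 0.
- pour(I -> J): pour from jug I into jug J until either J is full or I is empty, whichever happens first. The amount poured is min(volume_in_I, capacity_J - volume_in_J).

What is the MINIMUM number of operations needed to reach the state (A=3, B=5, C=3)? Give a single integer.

BFS from (A=1, B=8, C=5). One shortest path:
  1. pour(C -> A) -> (A=3 B=8 C=3)
  2. empty(A) -> (A=0 B=8 C=3)
  3. pour(B -> A) -> (A=3 B=5 C=3)
Reached target in 3 moves.

Answer: 3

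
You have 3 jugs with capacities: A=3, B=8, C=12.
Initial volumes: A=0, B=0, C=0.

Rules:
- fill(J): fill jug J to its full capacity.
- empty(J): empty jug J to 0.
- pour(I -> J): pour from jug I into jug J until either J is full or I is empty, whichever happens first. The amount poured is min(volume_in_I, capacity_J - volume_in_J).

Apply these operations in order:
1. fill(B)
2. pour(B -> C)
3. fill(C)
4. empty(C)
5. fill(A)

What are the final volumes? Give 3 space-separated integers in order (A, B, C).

Answer: 3 0 0

Derivation:
Step 1: fill(B) -> (A=0 B=8 C=0)
Step 2: pour(B -> C) -> (A=0 B=0 C=8)
Step 3: fill(C) -> (A=0 B=0 C=12)
Step 4: empty(C) -> (A=0 B=0 C=0)
Step 5: fill(A) -> (A=3 B=0 C=0)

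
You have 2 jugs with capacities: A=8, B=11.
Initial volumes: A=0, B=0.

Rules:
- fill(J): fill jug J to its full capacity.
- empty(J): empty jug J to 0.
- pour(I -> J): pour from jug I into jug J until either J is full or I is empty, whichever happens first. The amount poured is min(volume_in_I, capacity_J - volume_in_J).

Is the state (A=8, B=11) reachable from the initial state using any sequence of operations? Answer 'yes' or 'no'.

Answer: yes

Derivation:
BFS from (A=0, B=0):
  1. fill(A) -> (A=8 B=0)
  2. fill(B) -> (A=8 B=11)
Target reached → yes.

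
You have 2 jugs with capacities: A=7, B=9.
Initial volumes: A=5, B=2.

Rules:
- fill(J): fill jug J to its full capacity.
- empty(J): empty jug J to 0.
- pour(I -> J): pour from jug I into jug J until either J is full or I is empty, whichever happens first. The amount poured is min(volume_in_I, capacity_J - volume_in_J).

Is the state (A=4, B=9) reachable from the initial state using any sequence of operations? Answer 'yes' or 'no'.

BFS from (A=5, B=2):
  1. empty(A) -> (A=0 B=2)
  2. pour(B -> A) -> (A=2 B=0)
  3. fill(B) -> (A=2 B=9)
  4. pour(B -> A) -> (A=7 B=4)
  5. empty(A) -> (A=0 B=4)
  6. pour(B -> A) -> (A=4 B=0)
  7. fill(B) -> (A=4 B=9)
Target reached → yes.

Answer: yes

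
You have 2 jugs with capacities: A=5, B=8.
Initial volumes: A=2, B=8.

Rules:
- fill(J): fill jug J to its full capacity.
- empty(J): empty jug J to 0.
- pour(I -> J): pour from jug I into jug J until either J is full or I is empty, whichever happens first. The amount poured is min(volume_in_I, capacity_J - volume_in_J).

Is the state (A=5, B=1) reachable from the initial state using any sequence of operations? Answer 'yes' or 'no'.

Answer: yes

Derivation:
BFS from (A=2, B=8):
  1. empty(A) -> (A=0 B=8)
  2. pour(B -> A) -> (A=5 B=3)
  3. empty(A) -> (A=0 B=3)
  4. pour(B -> A) -> (A=3 B=0)
  5. fill(B) -> (A=3 B=8)
  6. pour(B -> A) -> (A=5 B=6)
  7. empty(A) -> (A=0 B=6)
  8. pour(B -> A) -> (A=5 B=1)
Target reached → yes.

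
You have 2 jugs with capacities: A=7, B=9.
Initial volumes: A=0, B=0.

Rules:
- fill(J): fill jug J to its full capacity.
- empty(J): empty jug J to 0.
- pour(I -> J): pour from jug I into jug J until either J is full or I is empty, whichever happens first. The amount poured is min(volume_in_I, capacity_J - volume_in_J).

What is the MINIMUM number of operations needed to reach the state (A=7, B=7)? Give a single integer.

Answer: 3

Derivation:
BFS from (A=0, B=0). One shortest path:
  1. fill(A) -> (A=7 B=0)
  2. pour(A -> B) -> (A=0 B=7)
  3. fill(A) -> (A=7 B=7)
Reached target in 3 moves.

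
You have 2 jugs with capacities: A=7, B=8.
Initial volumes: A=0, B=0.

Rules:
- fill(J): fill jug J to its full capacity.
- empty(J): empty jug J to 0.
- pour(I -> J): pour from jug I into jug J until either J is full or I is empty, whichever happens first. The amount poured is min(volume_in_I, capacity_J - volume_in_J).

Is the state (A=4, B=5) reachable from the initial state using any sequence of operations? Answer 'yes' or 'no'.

Answer: no

Derivation:
BFS explored all 30 reachable states.
Reachable set includes: (0,0), (0,1), (0,2), (0,3), (0,4), (0,5), (0,6), (0,7), (0,8), (1,0), (1,8), (2,0) ...
Target (A=4, B=5) not in reachable set → no.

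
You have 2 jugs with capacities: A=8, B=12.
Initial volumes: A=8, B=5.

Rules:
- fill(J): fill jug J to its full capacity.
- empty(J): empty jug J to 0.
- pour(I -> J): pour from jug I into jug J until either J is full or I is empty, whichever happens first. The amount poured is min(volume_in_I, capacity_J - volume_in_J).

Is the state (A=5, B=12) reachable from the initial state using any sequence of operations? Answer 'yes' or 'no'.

Answer: yes

Derivation:
BFS from (A=8, B=5):
  1. empty(A) -> (A=0 B=5)
  2. pour(B -> A) -> (A=5 B=0)
  3. fill(B) -> (A=5 B=12)
Target reached → yes.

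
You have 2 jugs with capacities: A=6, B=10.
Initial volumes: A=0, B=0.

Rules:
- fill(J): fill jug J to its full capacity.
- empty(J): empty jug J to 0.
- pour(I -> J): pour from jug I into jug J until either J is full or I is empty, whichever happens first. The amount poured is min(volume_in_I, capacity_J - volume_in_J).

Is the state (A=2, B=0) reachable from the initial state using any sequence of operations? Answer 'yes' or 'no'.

Answer: yes

Derivation:
BFS from (A=0, B=0):
  1. fill(A) -> (A=6 B=0)
  2. pour(A -> B) -> (A=0 B=6)
  3. fill(A) -> (A=6 B=6)
  4. pour(A -> B) -> (A=2 B=10)
  5. empty(B) -> (A=2 B=0)
Target reached → yes.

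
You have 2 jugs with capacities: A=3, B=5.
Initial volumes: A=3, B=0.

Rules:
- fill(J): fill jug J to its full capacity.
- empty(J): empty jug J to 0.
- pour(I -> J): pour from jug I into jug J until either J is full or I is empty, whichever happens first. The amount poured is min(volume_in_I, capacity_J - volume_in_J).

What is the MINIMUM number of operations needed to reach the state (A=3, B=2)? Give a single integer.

BFS from (A=3, B=0). One shortest path:
  1. empty(A) -> (A=0 B=0)
  2. fill(B) -> (A=0 B=5)
  3. pour(B -> A) -> (A=3 B=2)
Reached target in 3 moves.

Answer: 3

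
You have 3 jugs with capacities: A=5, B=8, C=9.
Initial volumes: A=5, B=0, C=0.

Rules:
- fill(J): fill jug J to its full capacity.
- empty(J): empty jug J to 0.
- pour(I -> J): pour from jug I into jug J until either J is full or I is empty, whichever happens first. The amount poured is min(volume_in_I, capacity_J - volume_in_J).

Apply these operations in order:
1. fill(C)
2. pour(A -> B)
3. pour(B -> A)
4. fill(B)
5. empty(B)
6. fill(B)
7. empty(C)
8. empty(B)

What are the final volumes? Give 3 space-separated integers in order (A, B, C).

Step 1: fill(C) -> (A=5 B=0 C=9)
Step 2: pour(A -> B) -> (A=0 B=5 C=9)
Step 3: pour(B -> A) -> (A=5 B=0 C=9)
Step 4: fill(B) -> (A=5 B=8 C=9)
Step 5: empty(B) -> (A=5 B=0 C=9)
Step 6: fill(B) -> (A=5 B=8 C=9)
Step 7: empty(C) -> (A=5 B=8 C=0)
Step 8: empty(B) -> (A=5 B=0 C=0)

Answer: 5 0 0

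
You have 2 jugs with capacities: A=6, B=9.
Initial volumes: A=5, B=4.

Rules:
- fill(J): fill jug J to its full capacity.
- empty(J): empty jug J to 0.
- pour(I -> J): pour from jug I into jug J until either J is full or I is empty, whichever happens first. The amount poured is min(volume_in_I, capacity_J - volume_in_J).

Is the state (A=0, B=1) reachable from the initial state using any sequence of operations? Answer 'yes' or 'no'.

Answer: yes

Derivation:
BFS from (A=5, B=4):
  1. fill(A) -> (A=6 B=4)
  2. pour(A -> B) -> (A=1 B=9)
  3. empty(B) -> (A=1 B=0)
  4. pour(A -> B) -> (A=0 B=1)
Target reached → yes.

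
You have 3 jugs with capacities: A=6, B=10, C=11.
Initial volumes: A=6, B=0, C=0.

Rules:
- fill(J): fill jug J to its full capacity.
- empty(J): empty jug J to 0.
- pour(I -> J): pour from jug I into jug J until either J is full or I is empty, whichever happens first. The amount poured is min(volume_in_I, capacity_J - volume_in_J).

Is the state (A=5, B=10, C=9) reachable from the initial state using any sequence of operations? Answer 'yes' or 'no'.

Answer: yes

Derivation:
BFS from (A=6, B=0, C=0):
  1. empty(A) -> (A=0 B=0 C=0)
  2. fill(B) -> (A=0 B=10 C=0)
  3. pour(B -> C) -> (A=0 B=0 C=10)
  4. fill(B) -> (A=0 B=10 C=10)
  5. pour(B -> C) -> (A=0 B=9 C=11)
  6. pour(C -> A) -> (A=6 B=9 C=5)
  7. empty(A) -> (A=0 B=9 C=5)
  8. pour(C -> A) -> (A=5 B=9 C=0)
  9. pour(B -> C) -> (A=5 B=0 C=9)
  10. fill(B) -> (A=5 B=10 C=9)
Target reached → yes.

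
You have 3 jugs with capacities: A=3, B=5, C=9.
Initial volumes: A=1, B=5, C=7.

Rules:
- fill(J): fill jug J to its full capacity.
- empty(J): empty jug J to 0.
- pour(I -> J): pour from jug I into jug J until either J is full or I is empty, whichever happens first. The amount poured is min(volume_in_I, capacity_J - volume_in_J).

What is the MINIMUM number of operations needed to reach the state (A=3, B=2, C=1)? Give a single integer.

BFS from (A=1, B=5, C=7). One shortest path:
  1. empty(C) -> (A=1 B=5 C=0)
  2. pour(A -> C) -> (A=0 B=5 C=1)
  3. pour(B -> A) -> (A=3 B=2 C=1)
Reached target in 3 moves.

Answer: 3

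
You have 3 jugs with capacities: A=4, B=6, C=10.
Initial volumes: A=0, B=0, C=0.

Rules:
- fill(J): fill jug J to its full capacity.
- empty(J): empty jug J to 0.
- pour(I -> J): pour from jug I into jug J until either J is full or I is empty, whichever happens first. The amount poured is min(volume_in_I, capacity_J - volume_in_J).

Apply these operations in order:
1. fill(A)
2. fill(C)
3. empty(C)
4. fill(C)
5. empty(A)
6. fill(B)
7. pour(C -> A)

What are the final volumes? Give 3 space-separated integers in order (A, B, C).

Answer: 4 6 6

Derivation:
Step 1: fill(A) -> (A=4 B=0 C=0)
Step 2: fill(C) -> (A=4 B=0 C=10)
Step 3: empty(C) -> (A=4 B=0 C=0)
Step 4: fill(C) -> (A=4 B=0 C=10)
Step 5: empty(A) -> (A=0 B=0 C=10)
Step 6: fill(B) -> (A=0 B=6 C=10)
Step 7: pour(C -> A) -> (A=4 B=6 C=6)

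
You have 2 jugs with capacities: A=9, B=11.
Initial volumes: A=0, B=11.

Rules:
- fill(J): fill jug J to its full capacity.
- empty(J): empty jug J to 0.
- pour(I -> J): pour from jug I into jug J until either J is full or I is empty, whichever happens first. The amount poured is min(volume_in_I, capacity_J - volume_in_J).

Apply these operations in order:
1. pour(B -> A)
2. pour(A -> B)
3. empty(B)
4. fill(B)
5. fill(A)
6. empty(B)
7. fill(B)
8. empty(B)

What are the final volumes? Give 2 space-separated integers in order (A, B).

Step 1: pour(B -> A) -> (A=9 B=2)
Step 2: pour(A -> B) -> (A=0 B=11)
Step 3: empty(B) -> (A=0 B=0)
Step 4: fill(B) -> (A=0 B=11)
Step 5: fill(A) -> (A=9 B=11)
Step 6: empty(B) -> (A=9 B=0)
Step 7: fill(B) -> (A=9 B=11)
Step 8: empty(B) -> (A=9 B=0)

Answer: 9 0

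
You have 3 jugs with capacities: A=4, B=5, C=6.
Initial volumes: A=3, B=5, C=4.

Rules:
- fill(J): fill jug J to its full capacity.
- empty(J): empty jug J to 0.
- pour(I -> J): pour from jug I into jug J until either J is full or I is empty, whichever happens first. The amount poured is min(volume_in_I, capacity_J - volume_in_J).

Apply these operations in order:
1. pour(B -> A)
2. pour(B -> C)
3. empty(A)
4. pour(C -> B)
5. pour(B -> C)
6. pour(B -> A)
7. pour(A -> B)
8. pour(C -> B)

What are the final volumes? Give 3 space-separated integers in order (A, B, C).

Step 1: pour(B -> A) -> (A=4 B=4 C=4)
Step 2: pour(B -> C) -> (A=4 B=2 C=6)
Step 3: empty(A) -> (A=0 B=2 C=6)
Step 4: pour(C -> B) -> (A=0 B=5 C=3)
Step 5: pour(B -> C) -> (A=0 B=2 C=6)
Step 6: pour(B -> A) -> (A=2 B=0 C=6)
Step 7: pour(A -> B) -> (A=0 B=2 C=6)
Step 8: pour(C -> B) -> (A=0 B=5 C=3)

Answer: 0 5 3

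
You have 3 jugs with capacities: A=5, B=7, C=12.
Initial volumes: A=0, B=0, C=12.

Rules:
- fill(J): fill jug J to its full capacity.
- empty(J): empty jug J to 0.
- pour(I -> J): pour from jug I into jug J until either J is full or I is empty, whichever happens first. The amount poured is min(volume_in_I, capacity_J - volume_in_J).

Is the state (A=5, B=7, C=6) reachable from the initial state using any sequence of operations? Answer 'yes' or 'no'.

BFS from (A=0, B=0, C=12):
  1. fill(A) -> (A=5 B=0 C=12)
  2. pour(A -> B) -> (A=0 B=5 C=12)
  3. fill(A) -> (A=5 B=5 C=12)
  4. pour(A -> B) -> (A=3 B=7 C=12)
  5. empty(B) -> (A=3 B=0 C=12)
  6. pour(A -> B) -> (A=0 B=3 C=12)
  7. fill(A) -> (A=5 B=3 C=12)
  8. pour(A -> B) -> (A=1 B=7 C=12)
  9. empty(B) -> (A=1 B=0 C=12)
  10. pour(A -> B) -> (A=0 B=1 C=12)
  11. fill(A) -> (A=5 B=1 C=12)
  12. pour(C -> B) -> (A=5 B=7 C=6)
Target reached → yes.

Answer: yes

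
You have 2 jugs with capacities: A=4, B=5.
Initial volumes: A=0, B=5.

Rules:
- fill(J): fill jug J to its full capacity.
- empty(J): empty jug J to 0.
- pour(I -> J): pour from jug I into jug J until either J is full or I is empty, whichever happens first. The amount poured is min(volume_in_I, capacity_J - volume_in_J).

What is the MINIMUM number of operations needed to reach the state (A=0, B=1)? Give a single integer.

Answer: 2

Derivation:
BFS from (A=0, B=5). One shortest path:
  1. pour(B -> A) -> (A=4 B=1)
  2. empty(A) -> (A=0 B=1)
Reached target in 2 moves.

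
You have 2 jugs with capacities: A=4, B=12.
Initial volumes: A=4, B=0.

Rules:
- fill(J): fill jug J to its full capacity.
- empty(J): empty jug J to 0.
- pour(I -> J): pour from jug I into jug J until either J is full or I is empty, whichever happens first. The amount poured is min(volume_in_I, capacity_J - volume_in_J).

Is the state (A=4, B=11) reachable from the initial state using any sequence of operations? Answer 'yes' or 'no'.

BFS explored all 8 reachable states.
Reachable set includes: (0,0), (0,4), (0,8), (0,12), (4,0), (4,4), (4,8), (4,12)
Target (A=4, B=11) not in reachable set → no.

Answer: no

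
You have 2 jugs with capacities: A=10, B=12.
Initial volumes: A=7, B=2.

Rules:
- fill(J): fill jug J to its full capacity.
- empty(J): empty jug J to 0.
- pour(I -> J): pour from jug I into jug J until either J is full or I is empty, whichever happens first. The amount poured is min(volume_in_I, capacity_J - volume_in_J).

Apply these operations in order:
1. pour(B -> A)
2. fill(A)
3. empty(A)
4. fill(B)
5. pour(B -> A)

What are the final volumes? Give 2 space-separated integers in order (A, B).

Answer: 10 2

Derivation:
Step 1: pour(B -> A) -> (A=9 B=0)
Step 2: fill(A) -> (A=10 B=0)
Step 3: empty(A) -> (A=0 B=0)
Step 4: fill(B) -> (A=0 B=12)
Step 5: pour(B -> A) -> (A=10 B=2)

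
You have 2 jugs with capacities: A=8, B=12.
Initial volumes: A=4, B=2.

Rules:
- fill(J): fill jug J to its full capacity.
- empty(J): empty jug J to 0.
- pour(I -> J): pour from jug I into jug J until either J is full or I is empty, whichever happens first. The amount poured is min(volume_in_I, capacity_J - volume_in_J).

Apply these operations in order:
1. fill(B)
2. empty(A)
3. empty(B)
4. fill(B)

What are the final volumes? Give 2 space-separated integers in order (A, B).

Answer: 0 12

Derivation:
Step 1: fill(B) -> (A=4 B=12)
Step 2: empty(A) -> (A=0 B=12)
Step 3: empty(B) -> (A=0 B=0)
Step 4: fill(B) -> (A=0 B=12)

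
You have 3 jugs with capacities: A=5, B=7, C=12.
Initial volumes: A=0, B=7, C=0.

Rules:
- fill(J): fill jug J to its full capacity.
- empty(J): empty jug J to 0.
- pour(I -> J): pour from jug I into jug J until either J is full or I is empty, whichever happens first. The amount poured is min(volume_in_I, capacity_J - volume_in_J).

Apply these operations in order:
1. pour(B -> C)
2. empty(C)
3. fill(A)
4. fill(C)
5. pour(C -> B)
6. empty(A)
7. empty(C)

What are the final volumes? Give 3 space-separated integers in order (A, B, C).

Answer: 0 7 0

Derivation:
Step 1: pour(B -> C) -> (A=0 B=0 C=7)
Step 2: empty(C) -> (A=0 B=0 C=0)
Step 3: fill(A) -> (A=5 B=0 C=0)
Step 4: fill(C) -> (A=5 B=0 C=12)
Step 5: pour(C -> B) -> (A=5 B=7 C=5)
Step 6: empty(A) -> (A=0 B=7 C=5)
Step 7: empty(C) -> (A=0 B=7 C=0)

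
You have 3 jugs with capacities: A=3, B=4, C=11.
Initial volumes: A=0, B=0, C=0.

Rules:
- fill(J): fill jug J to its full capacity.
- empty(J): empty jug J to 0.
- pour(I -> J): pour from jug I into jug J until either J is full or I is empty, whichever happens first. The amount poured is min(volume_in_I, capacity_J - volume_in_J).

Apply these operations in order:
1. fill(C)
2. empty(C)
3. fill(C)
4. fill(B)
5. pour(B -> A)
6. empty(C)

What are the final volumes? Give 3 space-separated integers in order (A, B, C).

Answer: 3 1 0

Derivation:
Step 1: fill(C) -> (A=0 B=0 C=11)
Step 2: empty(C) -> (A=0 B=0 C=0)
Step 3: fill(C) -> (A=0 B=0 C=11)
Step 4: fill(B) -> (A=0 B=4 C=11)
Step 5: pour(B -> A) -> (A=3 B=1 C=11)
Step 6: empty(C) -> (A=3 B=1 C=0)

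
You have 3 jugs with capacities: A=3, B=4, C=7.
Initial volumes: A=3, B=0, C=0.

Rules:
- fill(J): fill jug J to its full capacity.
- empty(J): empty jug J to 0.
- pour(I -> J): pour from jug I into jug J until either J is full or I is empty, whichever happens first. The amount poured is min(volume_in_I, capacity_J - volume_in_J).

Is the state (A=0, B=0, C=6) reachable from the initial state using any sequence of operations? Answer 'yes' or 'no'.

Answer: yes

Derivation:
BFS from (A=3, B=0, C=0):
  1. pour(A -> C) -> (A=0 B=0 C=3)
  2. fill(A) -> (A=3 B=0 C=3)
  3. pour(A -> C) -> (A=0 B=0 C=6)
Target reached → yes.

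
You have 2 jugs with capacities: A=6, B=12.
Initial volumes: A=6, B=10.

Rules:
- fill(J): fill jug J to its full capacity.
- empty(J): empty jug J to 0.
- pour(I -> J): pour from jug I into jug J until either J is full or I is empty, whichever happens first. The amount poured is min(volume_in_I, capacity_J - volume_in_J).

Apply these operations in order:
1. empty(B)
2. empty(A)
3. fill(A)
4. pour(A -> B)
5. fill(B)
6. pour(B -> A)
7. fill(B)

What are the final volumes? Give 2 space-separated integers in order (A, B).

Step 1: empty(B) -> (A=6 B=0)
Step 2: empty(A) -> (A=0 B=0)
Step 3: fill(A) -> (A=6 B=0)
Step 4: pour(A -> B) -> (A=0 B=6)
Step 5: fill(B) -> (A=0 B=12)
Step 6: pour(B -> A) -> (A=6 B=6)
Step 7: fill(B) -> (A=6 B=12)

Answer: 6 12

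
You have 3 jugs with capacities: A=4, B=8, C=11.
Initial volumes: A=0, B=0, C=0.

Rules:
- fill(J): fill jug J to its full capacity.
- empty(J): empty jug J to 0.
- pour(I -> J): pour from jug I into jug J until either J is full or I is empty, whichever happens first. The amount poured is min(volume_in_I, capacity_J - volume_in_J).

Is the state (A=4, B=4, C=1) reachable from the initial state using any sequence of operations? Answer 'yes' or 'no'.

BFS from (A=0, B=0, C=0):
  1. fill(A) -> (A=4 B=0 C=0)
  2. fill(B) -> (A=4 B=8 C=0)
  3. pour(A -> C) -> (A=0 B=8 C=4)
  4. pour(B -> C) -> (A=0 B=1 C=11)
  5. empty(C) -> (A=0 B=1 C=0)
  6. pour(B -> C) -> (A=0 B=0 C=1)
  7. fill(B) -> (A=0 B=8 C=1)
  8. pour(B -> A) -> (A=4 B=4 C=1)
Target reached → yes.

Answer: yes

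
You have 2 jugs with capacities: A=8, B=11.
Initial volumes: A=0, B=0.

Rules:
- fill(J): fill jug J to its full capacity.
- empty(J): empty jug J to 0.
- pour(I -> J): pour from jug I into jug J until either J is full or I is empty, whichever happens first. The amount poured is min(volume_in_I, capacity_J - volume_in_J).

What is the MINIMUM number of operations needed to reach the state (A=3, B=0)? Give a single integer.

BFS from (A=0, B=0). One shortest path:
  1. fill(B) -> (A=0 B=11)
  2. pour(B -> A) -> (A=8 B=3)
  3. empty(A) -> (A=0 B=3)
  4. pour(B -> A) -> (A=3 B=0)
Reached target in 4 moves.

Answer: 4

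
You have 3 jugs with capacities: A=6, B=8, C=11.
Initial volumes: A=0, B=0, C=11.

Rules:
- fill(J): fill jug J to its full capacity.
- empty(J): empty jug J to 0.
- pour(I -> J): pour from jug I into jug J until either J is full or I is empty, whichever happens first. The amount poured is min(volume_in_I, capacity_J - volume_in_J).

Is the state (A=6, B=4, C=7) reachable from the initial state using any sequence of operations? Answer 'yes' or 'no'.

Answer: yes

Derivation:
BFS from (A=0, B=0, C=11):
  1. pour(C -> B) -> (A=0 B=8 C=3)
  2. pour(B -> A) -> (A=6 B=2 C=3)
  3. pour(A -> C) -> (A=0 B=2 C=9)
  4. pour(B -> A) -> (A=2 B=0 C=9)
  5. pour(C -> B) -> (A=2 B=8 C=1)
  6. pour(B -> A) -> (A=6 B=4 C=1)
  7. pour(A -> C) -> (A=0 B=4 C=7)
  8. fill(A) -> (A=6 B=4 C=7)
Target reached → yes.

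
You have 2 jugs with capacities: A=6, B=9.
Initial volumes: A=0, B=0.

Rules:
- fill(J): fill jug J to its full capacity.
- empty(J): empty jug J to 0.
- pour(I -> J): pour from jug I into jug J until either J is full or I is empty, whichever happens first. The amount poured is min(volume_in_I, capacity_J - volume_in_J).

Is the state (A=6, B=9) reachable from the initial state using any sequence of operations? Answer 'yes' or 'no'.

Answer: yes

Derivation:
BFS from (A=0, B=0):
  1. fill(A) -> (A=6 B=0)
  2. fill(B) -> (A=6 B=9)
Target reached → yes.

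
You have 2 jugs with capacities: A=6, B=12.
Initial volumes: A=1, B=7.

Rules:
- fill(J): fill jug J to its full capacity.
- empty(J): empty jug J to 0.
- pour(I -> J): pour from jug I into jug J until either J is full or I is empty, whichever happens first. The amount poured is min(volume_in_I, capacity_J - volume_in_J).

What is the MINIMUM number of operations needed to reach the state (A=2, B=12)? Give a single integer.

BFS from (A=1, B=7). One shortest path:
  1. pour(A -> B) -> (A=0 B=8)
  2. fill(A) -> (A=6 B=8)
  3. pour(A -> B) -> (A=2 B=12)
Reached target in 3 moves.

Answer: 3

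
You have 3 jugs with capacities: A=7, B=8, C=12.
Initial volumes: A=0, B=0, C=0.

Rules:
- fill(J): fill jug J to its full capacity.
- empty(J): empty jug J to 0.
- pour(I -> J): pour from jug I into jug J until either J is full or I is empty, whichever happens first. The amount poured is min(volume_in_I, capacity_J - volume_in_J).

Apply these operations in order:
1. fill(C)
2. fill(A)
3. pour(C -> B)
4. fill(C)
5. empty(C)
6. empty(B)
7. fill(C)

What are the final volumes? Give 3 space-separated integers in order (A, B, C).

Step 1: fill(C) -> (A=0 B=0 C=12)
Step 2: fill(A) -> (A=7 B=0 C=12)
Step 3: pour(C -> B) -> (A=7 B=8 C=4)
Step 4: fill(C) -> (A=7 B=8 C=12)
Step 5: empty(C) -> (A=7 B=8 C=0)
Step 6: empty(B) -> (A=7 B=0 C=0)
Step 7: fill(C) -> (A=7 B=0 C=12)

Answer: 7 0 12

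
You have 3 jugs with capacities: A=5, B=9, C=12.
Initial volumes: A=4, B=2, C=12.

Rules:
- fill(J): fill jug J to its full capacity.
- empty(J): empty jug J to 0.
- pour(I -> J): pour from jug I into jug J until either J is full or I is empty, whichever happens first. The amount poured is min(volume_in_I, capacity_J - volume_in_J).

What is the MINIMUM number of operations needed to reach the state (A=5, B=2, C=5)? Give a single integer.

BFS from (A=4, B=2, C=12). One shortest path:
  1. fill(A) -> (A=5 B=2 C=12)
  2. empty(C) -> (A=5 B=2 C=0)
  3. pour(A -> C) -> (A=0 B=2 C=5)
  4. fill(A) -> (A=5 B=2 C=5)
Reached target in 4 moves.

Answer: 4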